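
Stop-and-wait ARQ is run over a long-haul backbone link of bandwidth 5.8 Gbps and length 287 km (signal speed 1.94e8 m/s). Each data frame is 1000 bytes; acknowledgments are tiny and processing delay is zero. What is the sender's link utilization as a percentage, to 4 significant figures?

0.04660 %

t_tx = L/R = 8000/5800000000 = 1.37931e-06 s.
t_prop = 287000/194000000 = 0.00147938 s; RTT = 0.00295876 s.
Cycle = t_tx + RTT = 0.00296014 s.
Utilization = t_tx / cycle = 1.37931e-06/0.00296014 = 0.04660 %.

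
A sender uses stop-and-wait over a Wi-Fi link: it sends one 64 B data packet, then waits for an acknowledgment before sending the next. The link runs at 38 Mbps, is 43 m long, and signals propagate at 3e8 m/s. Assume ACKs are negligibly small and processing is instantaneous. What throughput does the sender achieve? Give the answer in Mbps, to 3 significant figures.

t_tx = L/R = 512/38000000 = 1.34737e-05 s.
t_prop = 43/300000000 = 1.43333e-07 s; RTT = 2.86667e-07 s.
Cycle = t_tx + RTT = 1.37604e-05 s.
Throughput = L / cycle = 512 / 1.37604e-05 = 37.2 Mbps.

37.2 Mbps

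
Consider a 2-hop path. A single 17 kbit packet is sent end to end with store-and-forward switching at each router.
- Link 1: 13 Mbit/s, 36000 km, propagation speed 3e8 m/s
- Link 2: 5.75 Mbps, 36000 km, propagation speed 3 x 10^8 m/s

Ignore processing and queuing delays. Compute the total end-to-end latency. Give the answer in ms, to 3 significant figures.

L = 17000 bits.
Transmission delays (L/R per hop): 1.30769, 2.95652 ms; sum = 4.26421 ms.
Propagation delays (d/s per hop): 120, 120 ms; sum = 240 ms.
End-to-end = 244 ms.

244 ms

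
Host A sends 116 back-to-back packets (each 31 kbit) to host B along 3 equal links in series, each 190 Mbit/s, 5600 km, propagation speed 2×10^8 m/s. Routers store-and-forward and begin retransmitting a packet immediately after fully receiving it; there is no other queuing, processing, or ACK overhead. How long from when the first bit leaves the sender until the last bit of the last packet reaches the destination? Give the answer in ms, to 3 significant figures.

103 ms

Per-hop transmission t_tx = L/R = 31000/190000000 = 0.163158 ms.
Per-hop propagation t_prop = 5600000/200000000 = 28 ms.
Pipeline fill: first packet needs 3·t_tx to clear all hops; remaining 115 packets each add one t_tx.
Total = (3+116-1)·t_tx + 3·t_prop = 118·0.163158 + 3·28 = 103 ms.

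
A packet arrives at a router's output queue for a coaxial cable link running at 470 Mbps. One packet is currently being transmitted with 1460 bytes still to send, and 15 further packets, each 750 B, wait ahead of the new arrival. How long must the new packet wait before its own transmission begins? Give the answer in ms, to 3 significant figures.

0.216 ms

Each queued packet: L/R = 6000/470000000 = 0.012766 ms.
15 queued → 0.191489 ms.
Plus remaining 11680 bits of current packet: 0.0248511 ms.
Queuing delay = 0.216 ms.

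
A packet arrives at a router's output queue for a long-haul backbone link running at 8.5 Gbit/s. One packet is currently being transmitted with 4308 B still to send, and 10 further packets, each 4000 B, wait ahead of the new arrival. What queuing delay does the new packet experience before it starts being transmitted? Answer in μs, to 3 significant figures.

41.7 μs

Each queued packet: L/R = 32000/8500000000 = 3.76471 μs.
10 queued → 37.6471 μs.
Plus remaining 34464 bits of current packet: 4.05459 μs.
Queuing delay = 41.7 μs.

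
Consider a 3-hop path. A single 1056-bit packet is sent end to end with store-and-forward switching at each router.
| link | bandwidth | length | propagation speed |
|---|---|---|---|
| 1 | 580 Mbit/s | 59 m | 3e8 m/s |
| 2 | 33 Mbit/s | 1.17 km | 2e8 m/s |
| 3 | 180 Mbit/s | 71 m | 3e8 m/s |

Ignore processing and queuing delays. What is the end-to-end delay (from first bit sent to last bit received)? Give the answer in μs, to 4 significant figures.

Transmission delays (L/R per hop): 1.82069, 32, 5.86667 μs; sum = 39.6874 μs.
Propagation delays (d/s per hop): 0.196667, 5.85, 0.236667 μs; sum = 6.28333 μs.
End-to-end = 45.97 μs.

45.97 μs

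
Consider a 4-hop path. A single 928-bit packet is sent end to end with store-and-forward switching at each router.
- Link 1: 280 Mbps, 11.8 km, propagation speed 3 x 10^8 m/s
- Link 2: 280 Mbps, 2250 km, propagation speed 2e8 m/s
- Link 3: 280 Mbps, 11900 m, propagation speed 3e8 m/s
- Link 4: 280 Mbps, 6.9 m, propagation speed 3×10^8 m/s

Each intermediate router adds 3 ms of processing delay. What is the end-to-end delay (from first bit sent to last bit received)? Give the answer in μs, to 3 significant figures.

20300 μs

Transmission delay per hop = L/R = 928/280000000 = 3.31429 μs; 4 hops → 13.2571 μs.
Propagation delays (d/s per hop): 39.3333, 11250, 39.6667, 0.023 μs; sum = 11329 μs.
Processing at 3 router(s): 3 × 3 ms = 9000 μs.
End-to-end = 20300 μs.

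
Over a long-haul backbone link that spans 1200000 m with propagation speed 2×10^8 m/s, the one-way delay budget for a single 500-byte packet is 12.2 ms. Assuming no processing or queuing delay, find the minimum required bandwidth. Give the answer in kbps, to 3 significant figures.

L = 4000 bits.
Propagation delay = 1200000 / 200000000 = 6 ms.
Transmission budget = 12.2 − 6 = 6.2 ms.
R ≥ L / t_tx = 4000 bits / 0.0062 s = 645 kbps.

645 kbps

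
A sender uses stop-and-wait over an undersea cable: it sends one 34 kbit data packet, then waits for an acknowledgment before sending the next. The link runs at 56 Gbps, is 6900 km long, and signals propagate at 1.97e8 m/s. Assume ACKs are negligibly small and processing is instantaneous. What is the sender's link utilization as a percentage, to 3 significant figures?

t_tx = L/R = 34000/56000000000 = 6.07143e-07 s.
t_prop = 6900000/197000000 = 0.0350254 s; RTT = 0.0700508 s.
Cycle = t_tx + RTT = 0.0700514 s.
Utilization = t_tx / cycle = 6.07143e-07/0.0700514 = 0.000867 %.

0.000867 %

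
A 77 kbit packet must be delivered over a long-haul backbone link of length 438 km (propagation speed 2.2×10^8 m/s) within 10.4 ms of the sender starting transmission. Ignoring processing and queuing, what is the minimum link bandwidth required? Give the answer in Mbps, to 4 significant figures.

Propagation delay = 438000 / 2.2e+08 = 1.99091 ms.
Transmission budget = 10.4 − 1.99091 = 8.40909 ms.
R ≥ L / t_tx = 77000 bits / 0.00840909 s = 9.157 Mbps.

9.157 Mbps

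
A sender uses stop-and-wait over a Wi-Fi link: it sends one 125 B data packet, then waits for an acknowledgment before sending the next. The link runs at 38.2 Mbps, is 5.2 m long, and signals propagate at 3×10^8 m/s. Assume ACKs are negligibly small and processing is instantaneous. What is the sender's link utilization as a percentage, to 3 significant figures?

99.9 %

t_tx = L/R = 1000/38200000 = 2.6178e-05 s.
t_prop = 5.2/300000000 = 1.73333e-08 s; RTT = 3.46667e-08 s.
Cycle = t_tx + RTT = 2.62127e-05 s.
Utilization = t_tx / cycle = 2.6178e-05/2.62127e-05 = 99.9 %.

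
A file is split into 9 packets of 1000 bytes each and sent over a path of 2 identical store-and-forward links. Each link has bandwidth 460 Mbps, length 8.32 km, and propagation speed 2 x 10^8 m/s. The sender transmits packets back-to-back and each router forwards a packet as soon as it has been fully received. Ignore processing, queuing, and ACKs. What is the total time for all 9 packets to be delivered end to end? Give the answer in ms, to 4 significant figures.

0.2571 ms

Per-hop transmission t_tx = L/R = 8000/460000000 = 0.0173913 ms.
Per-hop propagation t_prop = 8320/200000000 = 0.0416 ms.
Pipeline fill: first packet needs 2·t_tx to clear all hops; remaining 8 packets each add one t_tx.
Total = (2+9-1)·t_tx + 2·t_prop = 10·0.0173913 + 2·0.0416 = 0.2571 ms.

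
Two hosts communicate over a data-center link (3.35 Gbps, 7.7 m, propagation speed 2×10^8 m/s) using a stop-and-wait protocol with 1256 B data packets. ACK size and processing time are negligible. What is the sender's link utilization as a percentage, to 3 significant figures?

97.5 %

t_tx = L/R = 10048/3350000000 = 2.9994e-06 s.
t_prop = 7.7/200000000 = 3.85e-08 s; RTT = 7.7e-08 s.
Cycle = t_tx + RTT = 3.0764e-06 s.
Utilization = t_tx / cycle = 2.9994e-06/3.0764e-06 = 97.5 %.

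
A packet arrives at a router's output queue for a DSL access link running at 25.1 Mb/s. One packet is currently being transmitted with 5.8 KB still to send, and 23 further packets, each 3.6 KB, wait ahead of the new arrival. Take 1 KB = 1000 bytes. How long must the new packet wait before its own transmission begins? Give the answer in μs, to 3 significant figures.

28200 μs

Each queued packet: L/R = 28800/25100000 = 1147.41 μs.
23 queued → 26390.4 μs.
Plus remaining 46400 bits of current packet: 1848.61 μs.
Queuing delay = 28200 μs.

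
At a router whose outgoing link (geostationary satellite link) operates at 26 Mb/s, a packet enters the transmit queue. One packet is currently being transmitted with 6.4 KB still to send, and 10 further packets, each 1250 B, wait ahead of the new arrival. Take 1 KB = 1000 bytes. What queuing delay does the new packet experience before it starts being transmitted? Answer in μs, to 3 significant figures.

5820 μs

Each queued packet: L/R = 10000/26000000 = 384.615 μs.
10 queued → 3846.15 μs.
Plus remaining 51200 bits of current packet: 1969.23 μs.
Queuing delay = 5820 μs.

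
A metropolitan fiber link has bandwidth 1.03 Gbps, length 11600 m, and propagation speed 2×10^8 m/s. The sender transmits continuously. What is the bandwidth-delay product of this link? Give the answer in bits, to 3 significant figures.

59700 bits

Propagation delay = 11600 / 200000000 = 5.8e-05 s.
BDP = R × t_prop = 1030000000 × 5.8e-05 = 59740 bits.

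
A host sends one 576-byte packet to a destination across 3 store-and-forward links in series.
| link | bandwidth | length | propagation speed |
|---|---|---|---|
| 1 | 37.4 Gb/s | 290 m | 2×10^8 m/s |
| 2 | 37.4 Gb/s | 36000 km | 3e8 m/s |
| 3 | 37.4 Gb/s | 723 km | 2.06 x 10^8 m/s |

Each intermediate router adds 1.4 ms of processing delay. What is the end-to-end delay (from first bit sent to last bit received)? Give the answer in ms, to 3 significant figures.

L = 576 × 8 = 4608 bits.
Transmission delay per hop = L/R = 4608/37400000000 = 0.000123209 ms; 3 hops → 0.000369626 ms.
Propagation delays (d/s per hop): 0.00145, 120, 3.50971 ms; sum = 123.511 ms.
Processing at 2 router(s): 2 × 1.4 ms = 2.8 ms.
End-to-end = 126 ms.

126 ms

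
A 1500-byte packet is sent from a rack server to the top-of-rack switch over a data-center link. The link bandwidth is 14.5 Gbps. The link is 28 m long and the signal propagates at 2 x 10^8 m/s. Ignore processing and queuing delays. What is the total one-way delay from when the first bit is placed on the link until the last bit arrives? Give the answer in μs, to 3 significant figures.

L = 1500 × 8 = 12000 bits.
Transmission delay = L/R = 12000 / 14500000000 = 0.827586 μs.
Propagation delay = d/s = 28 m / 200000000 m/s = 0.14 μs.
Total = 0.968 μs.

0.968 μs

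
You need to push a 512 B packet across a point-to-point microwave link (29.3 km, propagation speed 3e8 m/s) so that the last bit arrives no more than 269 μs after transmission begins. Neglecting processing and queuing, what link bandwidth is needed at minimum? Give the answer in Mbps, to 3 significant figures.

23.9 Mbps

L = 4096 bits.
Propagation delay = 29300 / 300000000 = 97.6667 μs.
Transmission budget = 269 − 97.6667 = 171.333 μs.
R ≥ L / t_tx = 4096 bits / 0.000171333 s = 23.9 Mbps.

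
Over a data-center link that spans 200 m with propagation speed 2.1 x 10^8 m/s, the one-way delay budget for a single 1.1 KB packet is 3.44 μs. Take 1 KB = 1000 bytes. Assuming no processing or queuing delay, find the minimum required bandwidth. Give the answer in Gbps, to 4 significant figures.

3.538 Gbps

L = 8800 bits.
Propagation delay = 200 / 210000000 = 0.952381 μs.
Transmission budget = 3.44 − 0.952381 = 2.48762 μs.
R ≥ L / t_tx = 8800 bits / 2.48762e-06 s = 3.538 Gbps.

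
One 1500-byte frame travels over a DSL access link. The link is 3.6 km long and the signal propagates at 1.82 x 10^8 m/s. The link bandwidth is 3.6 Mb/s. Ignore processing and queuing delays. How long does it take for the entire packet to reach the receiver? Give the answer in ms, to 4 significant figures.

L = 1500 × 8 = 12000 bits.
Transmission delay = L/R = 12000 / 3600000 = 3.33333 ms.
Propagation delay = d/s = 3600 m / 182000000 m/s = 0.0197802 ms.
Total = 3.353 ms.

3.353 ms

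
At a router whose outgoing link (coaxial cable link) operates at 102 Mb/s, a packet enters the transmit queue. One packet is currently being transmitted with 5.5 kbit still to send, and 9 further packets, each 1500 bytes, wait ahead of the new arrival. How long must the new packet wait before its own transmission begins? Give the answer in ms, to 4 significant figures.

1.113 ms

Each queued packet: L/R = 12000/102000000 = 0.117647 ms.
9 queued → 1.05882 ms.
Plus remaining 5500 bits of current packet: 0.0539216 ms.
Queuing delay = 1.113 ms.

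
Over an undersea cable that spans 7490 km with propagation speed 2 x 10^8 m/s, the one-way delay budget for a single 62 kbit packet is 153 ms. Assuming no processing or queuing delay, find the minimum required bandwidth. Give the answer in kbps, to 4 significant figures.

Propagation delay = 7490000 / 200000000 = 37.45 ms.
Transmission budget = 153 − 37.45 = 115.55 ms.
R ≥ L / t_tx = 62000 bits / 0.11555 s = 536.6 kbps.

536.6 kbps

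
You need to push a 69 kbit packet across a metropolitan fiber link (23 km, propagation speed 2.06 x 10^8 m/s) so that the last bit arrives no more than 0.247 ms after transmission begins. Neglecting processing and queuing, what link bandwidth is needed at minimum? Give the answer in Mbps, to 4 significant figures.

Propagation delay = 23000 / 206000000 = 0.11165 ms.
Transmission budget = 0.247 − 0.11165 = 0.13535 ms.
R ≥ L / t_tx = 69000 bits / 0.00013535 s = 509.8 Mbps.

509.8 Mbps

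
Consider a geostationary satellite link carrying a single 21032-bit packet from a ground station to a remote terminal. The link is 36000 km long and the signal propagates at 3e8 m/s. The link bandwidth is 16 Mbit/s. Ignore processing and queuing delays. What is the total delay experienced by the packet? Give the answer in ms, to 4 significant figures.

Transmission delay = L/R = 21032 / 16000000 = 1.3145 ms.
Propagation delay = d/s = 36000000 m / 300000000 m/s = 120 ms.
Total = 121.3 ms.

121.3 ms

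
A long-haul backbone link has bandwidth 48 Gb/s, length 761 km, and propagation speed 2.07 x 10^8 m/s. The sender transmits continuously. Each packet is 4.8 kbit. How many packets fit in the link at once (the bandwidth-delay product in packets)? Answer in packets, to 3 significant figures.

Propagation delay = 761000 / 2.07e+08 = 0.00367633 s.
BDP = R × t_prop = 48000000000 × 0.00367633 = 176464000 bits.
In packets of 4800 bits: 36800 packets.

36800 packets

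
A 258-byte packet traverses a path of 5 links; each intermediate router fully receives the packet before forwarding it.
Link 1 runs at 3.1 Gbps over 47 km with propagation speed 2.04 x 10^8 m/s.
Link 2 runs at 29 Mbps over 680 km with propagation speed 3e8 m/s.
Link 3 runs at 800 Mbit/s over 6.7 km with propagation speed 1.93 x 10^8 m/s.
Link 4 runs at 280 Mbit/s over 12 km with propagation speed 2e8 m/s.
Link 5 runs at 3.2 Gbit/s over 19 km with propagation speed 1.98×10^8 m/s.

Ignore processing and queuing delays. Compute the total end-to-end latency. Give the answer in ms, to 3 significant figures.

L = 258 × 8 = 2064 bits.
Transmission delays (L/R per hop): 0.000665806, 0.0711724, 0.00258, 0.00737143, 0.000645 ms; sum = 0.0824346 ms.
Propagation delays (d/s per hop): 0.230392, 2.26667, 0.034715, 0.06, 0.0959596 ms; sum = 2.68773 ms.
End-to-end = 2.77 ms.

2.77 ms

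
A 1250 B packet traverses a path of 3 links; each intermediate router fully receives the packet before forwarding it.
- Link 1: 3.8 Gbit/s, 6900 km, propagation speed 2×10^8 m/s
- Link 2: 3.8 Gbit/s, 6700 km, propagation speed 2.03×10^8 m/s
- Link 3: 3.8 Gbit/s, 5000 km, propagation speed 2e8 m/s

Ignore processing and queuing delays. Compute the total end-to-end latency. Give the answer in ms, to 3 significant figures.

92.5 ms

L = 1250 × 8 = 10000 bits.
Transmission delay per hop = L/R = 10000/3800000000 = 0.00263158 ms; 3 hops → 0.00789474 ms.
Propagation delays (d/s per hop): 34.5, 33.0049, 25 ms; sum = 92.5049 ms.
End-to-end = 92.5 ms.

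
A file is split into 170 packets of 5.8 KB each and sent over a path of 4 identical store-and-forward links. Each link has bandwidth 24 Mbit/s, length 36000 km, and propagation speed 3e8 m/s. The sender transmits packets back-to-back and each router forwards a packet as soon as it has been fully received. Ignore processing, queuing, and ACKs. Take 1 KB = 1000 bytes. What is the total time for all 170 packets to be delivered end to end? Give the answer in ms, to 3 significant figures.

814 ms

Per-hop transmission t_tx = L/R = 46400/24000000 = 1.93333 ms.
Per-hop propagation t_prop = 36000000/300000000 = 120 ms.
Pipeline fill: first packet needs 4·t_tx to clear all hops; remaining 169 packets each add one t_tx.
Total = (4+170-1)·t_tx + 4·t_prop = 173·1.93333 + 4·120 = 814 ms.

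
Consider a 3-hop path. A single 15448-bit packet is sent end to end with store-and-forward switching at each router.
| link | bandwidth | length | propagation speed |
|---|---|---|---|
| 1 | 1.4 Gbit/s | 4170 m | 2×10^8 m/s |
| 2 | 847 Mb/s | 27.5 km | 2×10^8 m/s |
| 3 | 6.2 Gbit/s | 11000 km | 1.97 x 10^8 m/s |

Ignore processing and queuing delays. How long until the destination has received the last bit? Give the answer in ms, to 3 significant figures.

Transmission delays (L/R per hop): 0.0110343, 0.0182385, 0.00249161 ms; sum = 0.0317644 ms.
Propagation delays (d/s per hop): 0.02085, 0.1375, 55.8376 ms; sum = 55.9959 ms.
End-to-end = 56.0 ms.

56.0 ms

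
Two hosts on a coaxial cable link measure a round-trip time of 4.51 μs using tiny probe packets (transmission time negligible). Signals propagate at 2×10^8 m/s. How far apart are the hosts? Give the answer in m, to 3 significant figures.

One-way propagation = RTT/2 = 2.255 μs.
d = s × t = 200000000 × 2.255e-06 = 451 m.

451 m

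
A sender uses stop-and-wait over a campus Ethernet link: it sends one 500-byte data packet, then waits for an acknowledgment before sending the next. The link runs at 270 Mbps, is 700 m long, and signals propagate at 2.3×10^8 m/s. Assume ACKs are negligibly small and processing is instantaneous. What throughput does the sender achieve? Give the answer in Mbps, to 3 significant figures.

191 Mbps

t_tx = L/R = 4000/270000000 = 1.48148e-05 s.
t_prop = 700/2.3e+08 = 3.04348e-06 s; RTT = 6.08696e-06 s.
Cycle = t_tx + RTT = 2.09018e-05 s.
Throughput = L / cycle = 4000 / 2.09018e-05 = 191 Mbps.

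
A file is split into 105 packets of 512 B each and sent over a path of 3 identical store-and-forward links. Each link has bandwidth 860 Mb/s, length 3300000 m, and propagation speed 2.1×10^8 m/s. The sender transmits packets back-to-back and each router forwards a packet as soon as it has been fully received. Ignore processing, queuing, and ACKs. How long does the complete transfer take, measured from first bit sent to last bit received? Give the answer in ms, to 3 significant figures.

Per-hop transmission t_tx = L/R = 4096/860000000 = 0.00476279 ms.
Per-hop propagation t_prop = 3300000/210000000 = 15.7143 ms.
Pipeline fill: first packet needs 3·t_tx to clear all hops; remaining 104 packets each add one t_tx.
Total = (3+105-1)·t_tx + 3·t_prop = 107·0.00476279 + 3·15.7143 = 47.7 ms.

47.7 ms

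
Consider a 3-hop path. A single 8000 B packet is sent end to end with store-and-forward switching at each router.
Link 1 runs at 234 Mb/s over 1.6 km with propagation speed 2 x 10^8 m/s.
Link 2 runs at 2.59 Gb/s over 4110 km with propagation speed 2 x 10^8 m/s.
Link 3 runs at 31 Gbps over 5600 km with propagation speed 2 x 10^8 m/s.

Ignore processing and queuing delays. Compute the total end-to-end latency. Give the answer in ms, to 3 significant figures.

48.9 ms

L = 8000 × 8 = 64000 bits.
Transmission delays (L/R per hop): 0.273504, 0.0247104, 0.00206452 ms; sum = 0.300279 ms.
Propagation delays (d/s per hop): 0.008, 20.55, 28 ms; sum = 48.558 ms.
End-to-end = 48.9 ms.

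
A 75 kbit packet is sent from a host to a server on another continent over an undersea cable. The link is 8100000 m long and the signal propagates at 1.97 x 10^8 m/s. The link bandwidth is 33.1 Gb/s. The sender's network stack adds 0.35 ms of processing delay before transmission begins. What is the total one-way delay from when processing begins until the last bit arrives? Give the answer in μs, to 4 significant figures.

L = 75000 bits.
Transmission delay = L/R = 75000 / 33100000000 = 2.26586 μs.
Propagation delay = d/s = 8100000 m / 197000000 m/s = 41116.8 μs.
Plus processing delay 0.35 ms = 350 μs.
Total = 41470 μs.

41470 μs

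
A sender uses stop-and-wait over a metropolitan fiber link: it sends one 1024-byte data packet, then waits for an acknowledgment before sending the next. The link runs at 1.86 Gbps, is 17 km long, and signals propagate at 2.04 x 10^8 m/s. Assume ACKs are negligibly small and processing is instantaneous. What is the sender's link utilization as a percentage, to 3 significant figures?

2.57 %

t_tx = L/R = 8192/1860000000 = 4.4043e-06 s.
t_prop = 17000/204000000 = 8.33333e-05 s; RTT = 0.000166667 s.
Cycle = t_tx + RTT = 0.000171071 s.
Utilization = t_tx / cycle = 4.4043e-06/0.000171071 = 2.57 %.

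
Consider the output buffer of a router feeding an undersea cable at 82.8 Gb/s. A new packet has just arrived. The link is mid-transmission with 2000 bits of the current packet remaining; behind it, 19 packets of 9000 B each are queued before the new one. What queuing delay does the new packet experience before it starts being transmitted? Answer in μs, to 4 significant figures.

16.55 μs

Each queued packet: L/R = 72000/82800000000 = 0.869565 μs.
19 queued → 16.5217 μs.
Plus remaining 2000 bits of current packet: 0.0241546 μs.
Queuing delay = 16.55 μs.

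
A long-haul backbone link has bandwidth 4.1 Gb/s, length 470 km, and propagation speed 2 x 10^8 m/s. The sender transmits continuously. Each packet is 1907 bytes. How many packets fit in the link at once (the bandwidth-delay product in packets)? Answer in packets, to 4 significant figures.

631.6 packets

Propagation delay = 470000 / 200000000 = 0.00235 s.
BDP = R × t_prop = 4.1e+09 × 0.00235 = 9635000 bits.
In packets of 15256 bits: 631.6 packets.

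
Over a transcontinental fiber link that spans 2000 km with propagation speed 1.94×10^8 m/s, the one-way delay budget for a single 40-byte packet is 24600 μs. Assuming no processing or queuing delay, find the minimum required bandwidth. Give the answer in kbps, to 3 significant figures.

L = 320 bits.
Propagation delay = 2000000 / 194000000 = 10309.3 μs.
Transmission budget = 24600 − 10309.3 = 14290.7 μs.
R ≥ L / t_tx = 320 bits / 0.0142907 s = 22.4 kbps.

22.4 kbps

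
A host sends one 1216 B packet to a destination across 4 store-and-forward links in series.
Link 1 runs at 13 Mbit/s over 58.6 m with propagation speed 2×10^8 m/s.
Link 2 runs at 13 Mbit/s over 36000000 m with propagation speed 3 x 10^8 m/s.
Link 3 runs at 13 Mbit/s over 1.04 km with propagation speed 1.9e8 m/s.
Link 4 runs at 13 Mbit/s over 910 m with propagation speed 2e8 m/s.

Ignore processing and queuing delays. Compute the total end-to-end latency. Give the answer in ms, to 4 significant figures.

123.0 ms

L = 1216 × 8 = 9728 bits.
Transmission delay per hop = L/R = 9728/13000000 = 0.748308 ms; 4 hops → 2.99323 ms.
Propagation delays (d/s per hop): 0.000293, 120, 0.00547368, 0.00455 ms; sum = 120.01 ms.
End-to-end = 123.0 ms.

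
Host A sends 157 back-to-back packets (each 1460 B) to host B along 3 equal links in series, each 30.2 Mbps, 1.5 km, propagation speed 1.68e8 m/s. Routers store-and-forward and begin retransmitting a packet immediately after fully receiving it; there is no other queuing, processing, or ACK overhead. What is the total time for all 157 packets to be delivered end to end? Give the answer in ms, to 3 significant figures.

Per-hop transmission t_tx = L/R = 11680/30200000 = 0.386755 ms.
Per-hop propagation t_prop = 1500/168000000 = 0.00892857 ms.
Pipeline fill: first packet needs 3·t_tx to clear all hops; remaining 156 packets each add one t_tx.
Total = (3+157-1)·t_tx + 3·t_prop = 159·0.386755 + 3·0.00892857 = 61.5 ms.

61.5 ms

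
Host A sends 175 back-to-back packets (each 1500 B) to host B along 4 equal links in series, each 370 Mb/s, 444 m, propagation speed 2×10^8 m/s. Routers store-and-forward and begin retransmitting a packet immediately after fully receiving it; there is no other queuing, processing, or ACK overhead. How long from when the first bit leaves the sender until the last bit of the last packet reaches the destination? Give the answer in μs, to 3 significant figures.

5780 μs

Per-hop transmission t_tx = L/R = 12000/370000000 = 32.4324 μs.
Per-hop propagation t_prop = 444/200000000 = 2.22 μs.
Pipeline fill: first packet needs 4·t_tx to clear all hops; remaining 174 packets each add one t_tx.
Total = (4+175-1)·t_tx + 4·t_prop = 178·32.4324 + 4·2.22 = 5780 μs.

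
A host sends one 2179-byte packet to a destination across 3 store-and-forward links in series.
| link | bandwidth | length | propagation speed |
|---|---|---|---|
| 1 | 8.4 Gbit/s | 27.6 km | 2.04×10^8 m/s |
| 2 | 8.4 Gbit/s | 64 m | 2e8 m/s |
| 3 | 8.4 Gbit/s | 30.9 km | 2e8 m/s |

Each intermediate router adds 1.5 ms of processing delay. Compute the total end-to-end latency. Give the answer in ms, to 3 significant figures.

L = 2179 × 8 = 17432 bits.
Transmission delay per hop = L/R = 17432/8400000000 = 0.00207524 ms; 3 hops → 0.00622571 ms.
Propagation delays (d/s per hop): 0.135294, 0.00032, 0.1545 ms; sum = 0.290114 ms.
Processing at 2 router(s): 2 × 1.5 ms = 3 ms.
End-to-end = 3.30 ms.

3.30 ms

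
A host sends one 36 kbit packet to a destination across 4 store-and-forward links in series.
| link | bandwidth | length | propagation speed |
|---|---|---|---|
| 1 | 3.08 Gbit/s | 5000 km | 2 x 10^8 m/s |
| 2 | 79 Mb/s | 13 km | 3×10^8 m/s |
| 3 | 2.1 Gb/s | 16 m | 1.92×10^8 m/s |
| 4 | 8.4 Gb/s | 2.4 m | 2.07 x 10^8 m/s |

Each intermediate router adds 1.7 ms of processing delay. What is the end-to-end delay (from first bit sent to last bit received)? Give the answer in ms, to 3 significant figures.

30.6 ms

L = 36000 bits.
Transmission delays (L/R per hop): 0.0116883, 0.455696, 0.0171429, 0.00428571 ms; sum = 0.488813 ms.
Propagation delays (d/s per hop): 25, 0.0433333, 8.33333e-05, 1.15942e-05 ms; sum = 25.0434 ms.
Processing at 3 router(s): 3 × 1.7 ms = 5.1 ms.
End-to-end = 30.6 ms.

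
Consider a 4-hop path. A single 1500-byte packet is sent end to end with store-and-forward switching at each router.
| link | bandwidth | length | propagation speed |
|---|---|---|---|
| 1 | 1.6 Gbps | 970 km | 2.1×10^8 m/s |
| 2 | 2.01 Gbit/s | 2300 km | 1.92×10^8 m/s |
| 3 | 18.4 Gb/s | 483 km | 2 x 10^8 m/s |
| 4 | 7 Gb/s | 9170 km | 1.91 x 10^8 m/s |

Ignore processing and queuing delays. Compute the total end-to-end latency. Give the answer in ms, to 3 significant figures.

67.0 ms

L = 1500 × 8 = 12000 bits.
Transmission delays (L/R per hop): 0.0075, 0.00597015, 0.000652174, 0.00171429 ms; sum = 0.0158366 ms.
Propagation delays (d/s per hop): 4.61905, 11.9792, 2.415, 48.0105 ms; sum = 67.0237 ms.
End-to-end = 67.0 ms.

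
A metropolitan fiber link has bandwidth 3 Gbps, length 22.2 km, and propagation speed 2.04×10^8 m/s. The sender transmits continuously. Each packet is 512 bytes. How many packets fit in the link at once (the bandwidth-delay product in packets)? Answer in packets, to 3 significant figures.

79.7 packets

Propagation delay = 22200 / 204000000 = 0.000108824 s.
BDP = R × t_prop = 3000000000 × 0.000108824 = 326471 bits.
In packets of 4096 bits: 79.7 packets.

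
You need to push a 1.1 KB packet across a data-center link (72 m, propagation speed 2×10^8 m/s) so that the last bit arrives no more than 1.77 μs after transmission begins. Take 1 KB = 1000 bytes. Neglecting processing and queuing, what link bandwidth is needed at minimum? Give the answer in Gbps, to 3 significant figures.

L = 8800 bits.
Propagation delay = 72 / 200000000 = 0.36 μs.
Transmission budget = 1.77 − 0.36 = 1.41 μs.
R ≥ L / t_tx = 8800 bits / 1.41e-06 s = 6.24 Gbps.

6.24 Gbps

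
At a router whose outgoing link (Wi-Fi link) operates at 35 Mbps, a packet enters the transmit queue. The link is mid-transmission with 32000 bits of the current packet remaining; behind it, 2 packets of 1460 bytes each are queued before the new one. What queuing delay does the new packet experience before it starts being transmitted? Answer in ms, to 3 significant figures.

1.58 ms

Each queued packet: L/R = 11680/35000000 = 0.333714 ms.
2 queued → 0.667429 ms.
Plus remaining 32000 bits of current packet: 0.914286 ms.
Queuing delay = 1.58 ms.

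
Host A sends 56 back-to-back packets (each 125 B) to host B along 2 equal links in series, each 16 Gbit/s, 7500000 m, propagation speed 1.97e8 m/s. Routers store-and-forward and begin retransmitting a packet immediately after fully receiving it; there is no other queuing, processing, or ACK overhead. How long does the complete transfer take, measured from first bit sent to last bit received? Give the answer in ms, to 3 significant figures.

76.1 ms

Per-hop transmission t_tx = L/R = 1000/16000000000 = 6.25e-05 ms.
Per-hop propagation t_prop = 7500000/197000000 = 38.0711 ms.
Pipeline fill: first packet needs 2·t_tx to clear all hops; remaining 55 packets each add one t_tx.
Total = (2+56-1)·t_tx + 2·t_prop = 57·6.25e-05 + 2·38.0711 = 76.1 ms.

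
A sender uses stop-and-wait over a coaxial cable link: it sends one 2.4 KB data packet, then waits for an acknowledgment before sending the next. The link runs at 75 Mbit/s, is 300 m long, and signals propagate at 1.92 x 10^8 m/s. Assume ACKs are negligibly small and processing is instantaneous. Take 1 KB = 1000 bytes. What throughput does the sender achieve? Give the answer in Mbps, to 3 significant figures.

t_tx = L/R = 19200/75000000 = 0.000256 s.
t_prop = 300/192000000 = 1.5625e-06 s; RTT = 3.125e-06 s.
Cycle = t_tx + RTT = 0.000259125 s.
Throughput = L / cycle = 19200 / 0.000259125 = 74.1 Mbps.

74.1 Mbps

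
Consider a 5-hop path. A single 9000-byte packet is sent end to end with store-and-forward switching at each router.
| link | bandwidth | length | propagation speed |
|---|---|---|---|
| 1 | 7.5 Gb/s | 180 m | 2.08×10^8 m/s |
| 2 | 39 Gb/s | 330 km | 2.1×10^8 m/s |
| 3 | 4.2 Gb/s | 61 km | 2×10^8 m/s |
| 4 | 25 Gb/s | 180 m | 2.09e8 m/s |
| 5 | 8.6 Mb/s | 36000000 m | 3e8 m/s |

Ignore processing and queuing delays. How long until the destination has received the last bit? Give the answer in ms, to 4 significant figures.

130.3 ms

L = 9000 × 8 = 72000 bits.
Transmission delays (L/R per hop): 0.0096, 0.00184615, 0.0171429, 0.00288, 8.37209 ms; sum = 8.40356 ms.
Propagation delays (d/s per hop): 0.000865385, 1.57143, 0.305, 0.000861244, 120 ms; sum = 121.878 ms.
End-to-end = 130.3 ms.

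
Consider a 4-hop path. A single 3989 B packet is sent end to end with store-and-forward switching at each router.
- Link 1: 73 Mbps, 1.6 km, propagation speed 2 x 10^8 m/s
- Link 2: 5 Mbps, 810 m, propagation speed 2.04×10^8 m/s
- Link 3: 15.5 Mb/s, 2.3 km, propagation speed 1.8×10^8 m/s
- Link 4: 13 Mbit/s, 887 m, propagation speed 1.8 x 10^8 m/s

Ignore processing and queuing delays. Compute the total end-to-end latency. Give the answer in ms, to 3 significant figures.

11.4 ms

L = 3989 × 8 = 31912 bits.
Transmission delays (L/R per hop): 0.437151, 6.3824, 2.05884, 2.45477 ms; sum = 11.3332 ms.
Propagation delays (d/s per hop): 0.008, 0.00397059, 0.0127778, 0.00492778 ms; sum = 0.0296761 ms.
End-to-end = 11.4 ms.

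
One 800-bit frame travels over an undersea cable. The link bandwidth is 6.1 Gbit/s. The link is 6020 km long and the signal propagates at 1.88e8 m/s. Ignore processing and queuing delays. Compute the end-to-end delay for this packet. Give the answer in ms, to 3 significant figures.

32.0 ms

Transmission delay = L/R = 800 / 6100000000 = 0.000131148 ms.
Propagation delay = d/s = 6020000 m / 188000000 m/s = 32.0213 ms.
Total = 32.0 ms.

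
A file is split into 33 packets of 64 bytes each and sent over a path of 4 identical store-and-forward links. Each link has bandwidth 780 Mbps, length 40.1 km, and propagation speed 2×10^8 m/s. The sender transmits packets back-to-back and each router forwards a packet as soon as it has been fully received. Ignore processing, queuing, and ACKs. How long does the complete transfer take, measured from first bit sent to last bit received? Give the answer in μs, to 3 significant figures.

826 μs

Per-hop transmission t_tx = L/R = 512/780000000 = 0.65641 μs.
Per-hop propagation t_prop = 40100/200000000 = 200.5 μs.
Pipeline fill: first packet needs 4·t_tx to clear all hops; remaining 32 packets each add one t_tx.
Total = (4+33-1)·t_tx + 4·t_prop = 36·0.65641 + 4·200.5 = 826 μs.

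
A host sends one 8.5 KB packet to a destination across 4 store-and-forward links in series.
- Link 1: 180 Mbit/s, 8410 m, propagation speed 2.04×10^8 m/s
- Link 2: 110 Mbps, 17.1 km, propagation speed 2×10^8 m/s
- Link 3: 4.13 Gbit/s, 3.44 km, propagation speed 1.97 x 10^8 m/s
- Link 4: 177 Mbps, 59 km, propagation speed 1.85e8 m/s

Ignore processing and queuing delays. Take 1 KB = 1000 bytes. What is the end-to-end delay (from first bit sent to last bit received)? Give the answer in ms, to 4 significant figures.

1.860 ms

L = 68000 bits.
Transmission delays (L/R per hop): 0.377778, 0.618182, 0.0164649, 0.384181 ms; sum = 1.39661 ms.
Propagation delays (d/s per hop): 0.0412255, 0.0855, 0.0174619, 0.318919 ms; sum = 0.463106 ms.
End-to-end = 1.860 ms.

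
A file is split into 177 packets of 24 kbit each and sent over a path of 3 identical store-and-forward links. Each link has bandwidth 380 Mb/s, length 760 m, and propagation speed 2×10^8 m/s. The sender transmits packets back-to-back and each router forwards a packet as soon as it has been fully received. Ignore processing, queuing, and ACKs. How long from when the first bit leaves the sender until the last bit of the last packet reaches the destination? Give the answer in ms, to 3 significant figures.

Per-hop transmission t_tx = L/R = 24000/380000000 = 0.0631579 ms.
Per-hop propagation t_prop = 760/200000000 = 0.0038 ms.
Pipeline fill: first packet needs 3·t_tx to clear all hops; remaining 176 packets each add one t_tx.
Total = (3+177-1)·t_tx + 3·t_prop = 179·0.0631579 + 3·0.0038 = 11.3 ms.

11.3 ms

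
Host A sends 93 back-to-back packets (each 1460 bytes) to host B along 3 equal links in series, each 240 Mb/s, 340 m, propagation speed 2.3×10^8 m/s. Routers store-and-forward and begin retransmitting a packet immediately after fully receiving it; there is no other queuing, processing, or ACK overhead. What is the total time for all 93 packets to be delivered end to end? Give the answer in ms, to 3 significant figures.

Per-hop transmission t_tx = L/R = 11680/240000000 = 0.0486667 ms.
Per-hop propagation t_prop = 340/2.3e+08 = 0.00147826 ms.
Pipeline fill: first packet needs 3·t_tx to clear all hops; remaining 92 packets each add one t_tx.
Total = (3+93-1)·t_tx + 3·t_prop = 95·0.0486667 + 3·0.00147826 = 4.63 ms.

4.63 ms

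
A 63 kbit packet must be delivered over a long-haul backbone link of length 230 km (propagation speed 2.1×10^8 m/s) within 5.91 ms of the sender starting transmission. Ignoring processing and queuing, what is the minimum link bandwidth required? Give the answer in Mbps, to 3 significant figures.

Propagation delay = 230000 / 210000000 = 1.09524 ms.
Transmission budget = 5.91 − 1.09524 = 4.81476 ms.
R ≥ L / t_tx = 63000 bits / 0.00481476 s = 13.1 Mbps.

13.1 Mbps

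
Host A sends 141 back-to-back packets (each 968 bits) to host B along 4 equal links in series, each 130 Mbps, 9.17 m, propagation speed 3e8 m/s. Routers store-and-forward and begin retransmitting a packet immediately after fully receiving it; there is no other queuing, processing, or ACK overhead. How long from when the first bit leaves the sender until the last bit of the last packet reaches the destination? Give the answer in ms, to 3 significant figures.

Per-hop transmission t_tx = L/R = 968/130000000 = 0.00744615 ms.
Per-hop propagation t_prop = 9.17/300000000 = 3.05667e-05 ms.
Pipeline fill: first packet needs 4·t_tx to clear all hops; remaining 140 packets each add one t_tx.
Total = (4+141-1)·t_tx + 4·t_prop = 144·0.00744615 + 4·3.05667e-05 = 1.07 ms.

1.07 ms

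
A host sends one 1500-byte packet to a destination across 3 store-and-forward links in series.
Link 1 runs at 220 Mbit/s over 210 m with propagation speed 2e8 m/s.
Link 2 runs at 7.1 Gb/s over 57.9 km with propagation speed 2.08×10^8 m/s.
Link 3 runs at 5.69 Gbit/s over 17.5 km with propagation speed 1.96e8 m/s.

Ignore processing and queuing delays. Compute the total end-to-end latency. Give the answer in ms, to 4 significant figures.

0.4270 ms

L = 1500 × 8 = 12000 bits.
Transmission delays (L/R per hop): 0.0545455, 0.00169014, 0.00210896 ms; sum = 0.0583446 ms.
Propagation delays (d/s per hop): 0.00105, 0.278365, 0.0892857 ms; sum = 0.368701 ms.
End-to-end = 0.4270 ms.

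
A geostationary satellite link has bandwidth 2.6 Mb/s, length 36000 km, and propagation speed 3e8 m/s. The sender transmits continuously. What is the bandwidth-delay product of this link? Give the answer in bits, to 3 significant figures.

Propagation delay = 36000000 / 300000000 = 0.12 s.
BDP = R × t_prop = 2600000 × 0.12 = 312000 bits.

312000 bits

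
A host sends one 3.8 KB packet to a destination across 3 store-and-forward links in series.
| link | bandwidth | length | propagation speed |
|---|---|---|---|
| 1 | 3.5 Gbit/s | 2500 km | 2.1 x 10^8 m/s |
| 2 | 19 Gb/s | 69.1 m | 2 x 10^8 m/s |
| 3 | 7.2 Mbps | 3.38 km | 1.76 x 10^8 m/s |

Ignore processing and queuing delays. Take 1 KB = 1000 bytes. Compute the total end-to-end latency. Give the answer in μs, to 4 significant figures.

L = 30400 bits.
Transmission delays (L/R per hop): 8.68571, 1.6, 4222.22 μs; sum = 4232.51 μs.
Propagation delays (d/s per hop): 11904.8, 0.3455, 19.2045 μs; sum = 11924.3 μs.
End-to-end = 16160 μs.

16160 μs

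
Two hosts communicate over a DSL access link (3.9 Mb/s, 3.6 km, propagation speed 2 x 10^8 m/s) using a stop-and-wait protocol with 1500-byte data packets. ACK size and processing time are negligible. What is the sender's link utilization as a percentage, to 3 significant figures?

t_tx = L/R = 12000/3900000 = 0.00307692 s.
t_prop = 3600/200000000 = 1.8e-05 s; RTT = 3.6e-05 s.
Cycle = t_tx + RTT = 0.00311292 s.
Utilization = t_tx / cycle = 0.00307692/0.00311292 = 98.8 %.

98.8 %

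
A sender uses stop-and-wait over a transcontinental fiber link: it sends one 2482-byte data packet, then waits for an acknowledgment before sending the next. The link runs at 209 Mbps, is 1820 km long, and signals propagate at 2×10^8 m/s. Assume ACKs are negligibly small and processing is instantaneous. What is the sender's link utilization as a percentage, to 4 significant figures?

t_tx = L/R = 19856/209000000 = 9.50048e-05 s.
t_prop = 1820000/200000000 = 0.0091 s; RTT = 0.0182 s.
Cycle = t_tx + RTT = 0.018295 s.
Utilization = t_tx / cycle = 9.50048e-05/0.018295 = 0.5193 %.

0.5193 %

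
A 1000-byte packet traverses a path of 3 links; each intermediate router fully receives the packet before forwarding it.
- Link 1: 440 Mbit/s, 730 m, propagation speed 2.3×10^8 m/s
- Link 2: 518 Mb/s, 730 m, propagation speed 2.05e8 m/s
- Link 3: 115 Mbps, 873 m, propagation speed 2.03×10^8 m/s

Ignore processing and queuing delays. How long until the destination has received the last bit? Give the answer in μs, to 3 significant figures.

114 μs

L = 1000 × 8 = 8000 bits.
Transmission delays (L/R per hop): 18.1818, 15.444, 69.5652 μs; sum = 103.191 μs.
Propagation delays (d/s per hop): 3.17391, 3.56098, 4.30049 μs; sum = 11.0354 μs.
End-to-end = 114 μs.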